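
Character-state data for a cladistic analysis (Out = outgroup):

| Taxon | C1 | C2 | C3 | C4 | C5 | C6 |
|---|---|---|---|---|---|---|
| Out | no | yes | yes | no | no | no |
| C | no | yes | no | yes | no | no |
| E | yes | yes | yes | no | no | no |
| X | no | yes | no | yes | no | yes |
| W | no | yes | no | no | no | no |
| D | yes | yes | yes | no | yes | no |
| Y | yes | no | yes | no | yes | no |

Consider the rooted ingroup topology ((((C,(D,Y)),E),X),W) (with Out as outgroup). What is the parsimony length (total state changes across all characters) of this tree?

10

Map each character onto ((((C,(D,Y)),E),X),W) (rooted by Out) and count the minimum state changes it requires (Fitch parsimony):
C1: 2; C2: 1; C3: 3; C4: 2; C5: 1; C6: 1.
Total tree length = 10.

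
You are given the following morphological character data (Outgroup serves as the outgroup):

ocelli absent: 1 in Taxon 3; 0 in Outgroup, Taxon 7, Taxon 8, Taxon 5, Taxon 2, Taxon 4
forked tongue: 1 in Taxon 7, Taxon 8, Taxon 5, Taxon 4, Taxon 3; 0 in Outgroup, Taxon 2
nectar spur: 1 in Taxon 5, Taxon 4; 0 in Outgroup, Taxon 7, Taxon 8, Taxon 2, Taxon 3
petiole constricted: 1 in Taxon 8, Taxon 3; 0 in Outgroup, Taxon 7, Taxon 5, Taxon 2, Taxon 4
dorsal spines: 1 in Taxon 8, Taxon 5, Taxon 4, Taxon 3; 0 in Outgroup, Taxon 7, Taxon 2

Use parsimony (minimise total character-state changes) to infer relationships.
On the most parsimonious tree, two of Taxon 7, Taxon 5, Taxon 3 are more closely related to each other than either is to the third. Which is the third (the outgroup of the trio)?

Taxon 7

The outgroup has state '0' for every character, so '1' is the derived state throughout.
ocelli absent: derived state '1' in Taxon 3 only — an autapomorphy, so it tells us nothing about relationships among taxa.
forked tongue (derived state '1') is shared by Taxon 3, Taxon 4, Taxon 5, Taxon 7, and Taxon 8 — a synapomorphy uniting that clade.
Only Taxon 4 and Taxon 5 show the derived state '1' for nectar spur, supporting them as a clade.
petiole constricted (derived state '1') is shared by Taxon 3 and Taxon 8 — a synapomorphy uniting that clade.
Only Taxon 3, Taxon 4, Taxon 5, and Taxon 8 show the derived state '1' for dorsal spines, supporting them as a clade.
Most parsimonious ingroup topology: ((Taxon 7,((Taxon 8,Taxon 3),(Taxon 5,Taxon 4))),Taxon 2).
Taxon 3 and Taxon 5 share a more recent common ancestor with each other than either does with Taxon 7, so Taxon 7 is the least closely related of the three.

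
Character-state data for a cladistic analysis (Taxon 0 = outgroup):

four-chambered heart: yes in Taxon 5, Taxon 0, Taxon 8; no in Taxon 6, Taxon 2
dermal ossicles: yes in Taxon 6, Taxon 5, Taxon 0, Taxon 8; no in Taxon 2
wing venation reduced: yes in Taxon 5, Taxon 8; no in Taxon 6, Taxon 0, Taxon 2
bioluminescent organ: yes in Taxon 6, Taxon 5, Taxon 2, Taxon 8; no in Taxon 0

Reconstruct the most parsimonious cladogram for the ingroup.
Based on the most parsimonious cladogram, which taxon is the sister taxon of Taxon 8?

Character polarity is set by the outgroup: the derived state is whichever differs from the outgroup's state, so for four-chambered heart, dermal ossicles the derived state is 'no', and for the remaining characters it is 'yes'.
four-chambered heart: derived state 'no' in Taxon 2 and Taxon 6 only — synapomorphy for {Taxon 2, Taxon 6}.
dermal ossicles: derived state 'no' in Taxon 2 only — an autapomorphy, so it tells us nothing about relationships among taxa.
wing venation reduced (derived state 'yes') is shared by Taxon 5 and Taxon 8 — a synapomorphy uniting that clade.
bioluminescent organ (derived state 'yes') is shared by all ingroup taxa — unites the whole ingroup.
Most parsimonious ingroup topology: ((Taxon 6,Taxon 2),(Taxon 5,Taxon 8)).
Taxon 8 and Taxon 5 form a cherry on this tree, so they are sister taxa.

Taxon 5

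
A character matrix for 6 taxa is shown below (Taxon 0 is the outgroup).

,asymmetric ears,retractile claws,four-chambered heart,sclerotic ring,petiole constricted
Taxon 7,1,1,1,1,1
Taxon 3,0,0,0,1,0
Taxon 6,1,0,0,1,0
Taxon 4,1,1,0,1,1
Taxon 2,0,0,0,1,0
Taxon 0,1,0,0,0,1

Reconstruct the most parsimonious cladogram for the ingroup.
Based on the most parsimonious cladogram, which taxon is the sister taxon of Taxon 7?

Character polarity is set by the outgroup: the derived state is whichever differs from the outgroup's state, so for asymmetric ears, petiole constricted the derived state is '0', and for the remaining characters it is '1'.
asymmetric ears: derived state '0' in Taxon 2 and Taxon 3 only — synapomorphy for {Taxon 2, Taxon 3}.
retractile claws: derived state '1' in Taxon 4 and Taxon 7 only — synapomorphy for {Taxon 4, Taxon 7}.
four-chambered heart (derived state '1') is unique to Taxon 7 (autapomorphy; uninformative for grouping).
sclerotic ring (derived state '1') is shared by all ingroup taxa — unites the whole ingroup.
petiole constricted (derived state '0') is shared by Taxon 2, Taxon 3, and Taxon 6 — a synapomorphy uniting that clade.
Most parsimonious ingroup topology: ((Taxon 6,(Taxon 2,Taxon 3)),(Taxon 4,Taxon 7)).
Taxon 7 and Taxon 4 form a cherry on this tree, so they are sister taxa.

Taxon 4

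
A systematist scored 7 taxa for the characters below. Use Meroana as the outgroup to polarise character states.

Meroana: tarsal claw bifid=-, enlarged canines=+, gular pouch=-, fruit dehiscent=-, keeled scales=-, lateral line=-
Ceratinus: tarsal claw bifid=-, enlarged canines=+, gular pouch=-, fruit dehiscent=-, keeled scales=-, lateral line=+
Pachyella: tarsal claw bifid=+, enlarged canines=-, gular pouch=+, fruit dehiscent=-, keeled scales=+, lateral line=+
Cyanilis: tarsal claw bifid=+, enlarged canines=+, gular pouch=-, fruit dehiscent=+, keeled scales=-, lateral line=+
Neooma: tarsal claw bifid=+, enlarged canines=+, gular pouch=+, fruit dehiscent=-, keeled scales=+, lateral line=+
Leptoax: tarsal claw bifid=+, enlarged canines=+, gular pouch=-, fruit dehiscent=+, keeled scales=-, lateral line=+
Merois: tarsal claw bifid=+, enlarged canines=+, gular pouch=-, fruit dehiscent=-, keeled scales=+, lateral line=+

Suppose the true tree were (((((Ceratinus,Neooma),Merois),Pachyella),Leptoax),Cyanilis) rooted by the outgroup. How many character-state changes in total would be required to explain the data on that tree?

10

Map each character onto (((((Ceratinus,Neooma),Merois),Pachyella),Leptoax),Cyanilis) (rooted by Meroana) and count the minimum state changes it requires (Fitch parsimony):
tarsal claw bifid: 2; enlarged canines: 1; gular pouch: 2; fruit dehiscent: 2; keeled scales: 2; lateral line: 1.
Total tree length = 10.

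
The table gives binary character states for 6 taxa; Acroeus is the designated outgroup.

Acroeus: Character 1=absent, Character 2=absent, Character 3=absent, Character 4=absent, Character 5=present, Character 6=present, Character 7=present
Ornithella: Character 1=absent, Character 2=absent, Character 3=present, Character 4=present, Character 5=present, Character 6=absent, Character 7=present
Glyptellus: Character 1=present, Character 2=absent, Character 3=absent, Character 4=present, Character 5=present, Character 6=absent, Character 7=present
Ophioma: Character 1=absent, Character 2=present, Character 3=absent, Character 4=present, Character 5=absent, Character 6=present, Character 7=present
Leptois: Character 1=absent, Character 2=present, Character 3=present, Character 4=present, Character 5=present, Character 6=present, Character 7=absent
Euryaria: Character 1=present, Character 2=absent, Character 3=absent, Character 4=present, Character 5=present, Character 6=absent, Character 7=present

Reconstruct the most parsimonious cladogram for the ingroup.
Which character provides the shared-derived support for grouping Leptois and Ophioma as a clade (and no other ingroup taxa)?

Character polarity is set by the outgroup: the derived state is whichever differs from the outgroup's state, so for Character 5, Character 6, Character 7 the derived state is 'absent', and for the remaining characters it is 'present'.
Character 1: derived state 'present' in Euryaria and Glyptellus only — synapomorphy for {Euryaria, Glyptellus}.
Only Leptois and Ophioma show the derived state 'present' for Character 2, supporting them as a clade.
Character 3 (state 'present') occurs in Leptois and Ornithella but conflicts with the nesting implied by the other characters — most parsimoniously interpreted as homoplasy.
Character 4 (derived state 'present') is shared by all ingroup taxa — unites the whole ingroup.
Character 5 (derived state 'absent') is unique to Ophioma (autapomorphy; uninformative for grouping).
Character 6: derived state 'absent' in Euryaria, Glyptellus, and Ornithella only — synapomorphy for {Euryaria, Glyptellus, Ornithella}.
Character 7 (derived state 'absent') is unique to Leptois (autapomorphy; uninformative for grouping).
Most parsimonious ingroup topology: ((Ornithella,(Glyptellus,Euryaria)),(Ophioma,Leptois)).
The clade {Leptois, Ophioma} is supported by Character 2: its derived state 'present' occurs in exactly those taxa and in no other taxon (including the outgroup).

Character 2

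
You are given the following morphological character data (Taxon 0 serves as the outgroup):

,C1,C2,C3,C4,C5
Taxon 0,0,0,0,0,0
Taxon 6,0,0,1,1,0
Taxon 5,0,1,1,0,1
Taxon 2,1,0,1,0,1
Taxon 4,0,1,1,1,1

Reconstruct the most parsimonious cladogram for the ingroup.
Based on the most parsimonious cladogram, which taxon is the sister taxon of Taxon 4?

The outgroup has state '0' for every character, so '1' is the derived state throughout.
C1: derived state '1' in Taxon 2 only — an autapomorphy, so it tells us nothing about relationships among taxa.
Only Taxon 4 and Taxon 5 show the derived state '1' for C2, supporting them as a clade.
C3 (derived state '1') is shared by all ingroup taxa — unites the whole ingroup.
C4 groups Taxon 4 and Taxon 6, which is incompatible with the clades supported by the remaining characters; treating it as convergent (homoplasy) costs fewer steps than any alternative tree.
Only Taxon 2, Taxon 4, and Taxon 5 show the derived state '1' for C5, supporting them as a clade.
Most parsimonious ingroup topology: (Taxon 6,((Taxon 5,Taxon 4),Taxon 2)).
Taxon 4 and Taxon 5 form a cherry on this tree, so they are sister taxa.

Taxon 5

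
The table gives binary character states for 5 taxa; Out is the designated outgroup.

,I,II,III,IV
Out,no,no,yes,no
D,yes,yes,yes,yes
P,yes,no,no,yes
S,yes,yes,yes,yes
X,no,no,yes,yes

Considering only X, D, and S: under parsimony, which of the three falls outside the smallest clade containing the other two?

Character polarity is set by the outgroup: the derived state is whichever differs from the outgroup's state, so for III the derived state is 'no', and for the remaining characters it is 'yes'.
I (derived state 'yes') is shared by D, P, and S — a synapomorphy uniting that clade.
II: derived state 'yes' in D and S only — synapomorphy for {D, S}.
III: derived state 'no' in P only — an autapomorphy, so it tells us nothing about relationships among taxa.
All ingroup taxa share the derived state 'yes' for IV; it defines the ingroup but does not resolve relationships within it.
Most parsimonious ingroup topology: (((D,S),P),X).
D and S share a more recent common ancestor with each other than either does with X, so X is the least closely related of the three.

X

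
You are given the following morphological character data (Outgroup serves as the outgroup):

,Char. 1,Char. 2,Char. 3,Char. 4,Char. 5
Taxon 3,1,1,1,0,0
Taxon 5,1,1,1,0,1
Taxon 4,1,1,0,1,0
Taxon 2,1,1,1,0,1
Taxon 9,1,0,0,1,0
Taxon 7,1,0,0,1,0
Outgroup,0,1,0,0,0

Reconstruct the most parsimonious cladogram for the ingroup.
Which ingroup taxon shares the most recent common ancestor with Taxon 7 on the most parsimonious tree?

Taxon 9

Character polarity is set by the outgroup: the derived state is whichever differs from the outgroup's state, so for Char. 2 the derived state is '0', and for the remaining characters it is '1'.
All ingroup taxa share the derived state '1' for Char. 1; it defines the ingroup but does not resolve relationships within it.
Only Taxon 7 and Taxon 9 show the derived state '0' for Char. 2, supporting them as a clade.
Char. 3: derived state '1' in Taxon 2, Taxon 3, and Taxon 5 only — synapomorphy for {Taxon 2, Taxon 3, Taxon 5}.
Only Taxon 4, Taxon 7, and Taxon 9 show the derived state '1' for Char. 4, supporting them as a clade.
Char. 5 (derived state '1') is shared by Taxon 2 and Taxon 5 — a synapomorphy uniting that clade.
Most parsimonious ingroup topology: (((Taxon 7,Taxon 9),Taxon 4),((Taxon 5,Taxon 2),Taxon 3)).
Taxon 7 and Taxon 9 form a cherry on this tree, so they are sister taxa.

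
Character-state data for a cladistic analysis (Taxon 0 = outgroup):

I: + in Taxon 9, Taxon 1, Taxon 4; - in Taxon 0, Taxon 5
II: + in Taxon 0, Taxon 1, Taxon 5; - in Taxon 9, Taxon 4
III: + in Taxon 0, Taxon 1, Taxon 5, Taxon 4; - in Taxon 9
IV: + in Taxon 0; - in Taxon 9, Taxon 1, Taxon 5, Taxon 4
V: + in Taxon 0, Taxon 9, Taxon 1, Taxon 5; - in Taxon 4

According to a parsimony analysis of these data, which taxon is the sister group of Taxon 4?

Taxon 9

Character polarity is set by the outgroup: the derived state is whichever differs from the outgroup's state, so for II, III, IV, V the derived state is '-', and for the remaining characters it is '+'.
I (derived state '+') is shared by Taxon 1, Taxon 4, and Taxon 9 — a synapomorphy uniting that clade.
II: derived state '-' in Taxon 4 and Taxon 9 only — synapomorphy for {Taxon 4, Taxon 9}.
III: derived state '-' in Taxon 9 only — an autapomorphy, so it tells us nothing about relationships among taxa.
All ingroup taxa share the derived state '-' for IV; it defines the ingroup but does not resolve relationships within it.
V (derived state '-') is unique to Taxon 4 (autapomorphy; uninformative for grouping).
Most parsimonious ingroup topology: (((Taxon 9,Taxon 4),Taxon 1),Taxon 5).
Taxon 4 and Taxon 9 form a cherry on this tree, so they are sister taxa.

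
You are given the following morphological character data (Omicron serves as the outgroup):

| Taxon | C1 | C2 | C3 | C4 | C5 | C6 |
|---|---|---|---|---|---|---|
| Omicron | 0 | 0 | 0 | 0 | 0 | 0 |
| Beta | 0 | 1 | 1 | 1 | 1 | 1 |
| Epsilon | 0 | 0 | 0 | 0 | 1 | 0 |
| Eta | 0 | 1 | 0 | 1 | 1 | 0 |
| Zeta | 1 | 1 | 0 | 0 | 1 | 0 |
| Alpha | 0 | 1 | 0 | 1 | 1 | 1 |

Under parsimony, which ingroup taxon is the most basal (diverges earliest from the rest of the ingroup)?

The outgroup has state '0' for every character, so '1' is the derived state throughout.
C1: derived state '1' in Zeta only — an autapomorphy, so it tells us nothing about relationships among taxa.
C2: derived state '1' in Alpha, Beta, Eta, and Zeta only — synapomorphy for {Alpha, Beta, Eta, Zeta}.
C3: derived state '1' in Beta only — an autapomorphy, so it tells us nothing about relationships among taxa.
C4: derived state '1' in Alpha, Beta, and Eta only — synapomorphy for {Alpha, Beta, Eta}.
C5 (derived state '1') is shared by all ingroup taxa — unites the whole ingroup.
Only Alpha and Beta show the derived state '1' for C6, supporting them as a clade.
Most parsimonious ingroup topology: ((((Beta,Alpha),Eta),Zeta),Epsilon).
Epsilon is sister to the clade containing all other ingroup taxa, so it is the earliest-diverging (most basal) ingroup lineage.

Epsilon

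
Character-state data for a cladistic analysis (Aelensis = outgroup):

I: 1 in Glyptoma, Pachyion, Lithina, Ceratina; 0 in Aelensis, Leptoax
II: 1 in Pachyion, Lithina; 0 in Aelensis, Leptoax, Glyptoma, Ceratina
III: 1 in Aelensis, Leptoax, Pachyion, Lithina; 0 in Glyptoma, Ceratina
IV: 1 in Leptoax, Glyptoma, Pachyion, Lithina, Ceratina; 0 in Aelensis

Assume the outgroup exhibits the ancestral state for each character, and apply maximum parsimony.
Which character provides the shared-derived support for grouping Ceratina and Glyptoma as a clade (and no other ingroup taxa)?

Character polarity is set by the outgroup: the derived state is whichever differs from the outgroup's state, so for III the derived state is '0', and for the remaining characters it is '1'.
Only Ceratina, Glyptoma, Lithina, and Pachyion show the derived state '1' for I, supporting them as a clade.
II: derived state '1' in Lithina and Pachyion only — synapomorphy for {Lithina, Pachyion}.
Only Ceratina and Glyptoma show the derived state '0' for III, supporting them as a clade.
All ingroup taxa share the derived state '1' for IV; it defines the ingroup but does not resolve relationships within it.
Most parsimonious ingroup topology: (Leptoax,((Glyptoma,Ceratina),(Pachyion,Lithina))).
The clade {Ceratina, Glyptoma} is supported by III: its derived state '0' occurs in exactly those taxa and in no other taxon (including the outgroup).

III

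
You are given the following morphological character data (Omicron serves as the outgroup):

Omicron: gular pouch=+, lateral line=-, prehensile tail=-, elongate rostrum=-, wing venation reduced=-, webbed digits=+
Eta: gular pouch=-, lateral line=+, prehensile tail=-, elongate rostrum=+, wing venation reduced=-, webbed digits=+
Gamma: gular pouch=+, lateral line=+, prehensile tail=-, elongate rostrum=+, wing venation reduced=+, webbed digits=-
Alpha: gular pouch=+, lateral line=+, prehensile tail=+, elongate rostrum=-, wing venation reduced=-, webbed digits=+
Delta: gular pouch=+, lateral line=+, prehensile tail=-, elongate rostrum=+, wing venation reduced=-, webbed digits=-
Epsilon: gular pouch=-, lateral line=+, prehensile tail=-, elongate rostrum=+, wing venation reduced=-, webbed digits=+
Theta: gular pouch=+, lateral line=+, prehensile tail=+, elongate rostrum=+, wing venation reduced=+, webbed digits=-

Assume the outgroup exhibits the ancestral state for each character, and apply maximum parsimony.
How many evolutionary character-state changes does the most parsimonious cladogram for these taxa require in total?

Character polarity is set by the outgroup: the derived state is whichever differs from the outgroup's state, so for gular pouch, webbed digits the derived state is '-', and for the remaining characters it is '+'.
gular pouch (derived state '-') is shared by Epsilon and Eta — a synapomorphy uniting that clade.
lateral line (derived state '+') is shared by all ingroup taxa — unites the whole ingroup.
prehensile tail (state '+') occurs in Alpha and Theta but conflicts with the nesting implied by the other characters — most parsimoniously interpreted as homoplasy.
elongate rostrum: derived state '+' in Delta, Epsilon, Eta, Gamma, and Theta only — synapomorphy for {Delta, Epsilon, Eta, Gamma, Theta}.
wing venation reduced: derived state '+' in Gamma and Theta only — synapomorphy for {Gamma, Theta}.
webbed digits: derived state '-' in Delta, Gamma, and Theta only — synapomorphy for {Delta, Gamma, Theta}.
Most parsimonious ingroup topology: (((Eta,Epsilon),((Gamma,Theta),Delta)),Alpha).
Changes per character on this tree: gular pouch: 1; lateral line: 1; prehensile tail: 2; elongate rostrum: 1; wing venation reduced: 1; webbed digits: 1.
Total = 7.

7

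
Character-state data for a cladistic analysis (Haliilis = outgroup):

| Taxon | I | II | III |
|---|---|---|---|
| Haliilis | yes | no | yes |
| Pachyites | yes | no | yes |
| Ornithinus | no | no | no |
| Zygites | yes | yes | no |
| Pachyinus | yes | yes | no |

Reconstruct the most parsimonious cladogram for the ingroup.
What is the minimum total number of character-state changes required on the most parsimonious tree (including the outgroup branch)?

3

Character polarity is set by the outgroup: the derived state is whichever differs from the outgroup's state, so for I, III the derived state is 'no', and for the remaining characters it is 'yes'.
I (derived state 'no') is unique to Ornithinus (autapomorphy; uninformative for grouping).
II: derived state 'yes' in Pachyinus and Zygites only — synapomorphy for {Pachyinus, Zygites}.
III: derived state 'no' in Ornithinus, Pachyinus, and Zygites only — synapomorphy for {Ornithinus, Pachyinus, Zygites}.
Most parsimonious ingroup topology: (Pachyites,(Ornithinus,(Zygites,Pachyinus))).
Changes per character on this tree: I: 1; II: 1; III: 1.
Total = 3.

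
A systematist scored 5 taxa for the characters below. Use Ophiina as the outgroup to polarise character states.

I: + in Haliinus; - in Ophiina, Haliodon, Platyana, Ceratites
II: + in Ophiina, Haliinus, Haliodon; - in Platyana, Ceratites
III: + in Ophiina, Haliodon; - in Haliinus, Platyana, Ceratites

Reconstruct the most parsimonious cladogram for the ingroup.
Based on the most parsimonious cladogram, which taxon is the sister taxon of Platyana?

Character polarity is set by the outgroup: the derived state is whichever differs from the outgroup's state, so for II, III the derived state is '-', and for the remaining characters it is '+'.
I (derived state '+') is unique to Haliinus (autapomorphy; uninformative for grouping).
Only Ceratites and Platyana show the derived state '-' for II, supporting them as a clade.
Only Ceratites, Haliinus, and Platyana show the derived state '-' for III, supporting them as a clade.
Most parsimonious ingroup topology: ((Haliinus,(Platyana,Ceratites)),Haliodon).
Platyana and Ceratites form a cherry on this tree, so they are sister taxa.

Ceratites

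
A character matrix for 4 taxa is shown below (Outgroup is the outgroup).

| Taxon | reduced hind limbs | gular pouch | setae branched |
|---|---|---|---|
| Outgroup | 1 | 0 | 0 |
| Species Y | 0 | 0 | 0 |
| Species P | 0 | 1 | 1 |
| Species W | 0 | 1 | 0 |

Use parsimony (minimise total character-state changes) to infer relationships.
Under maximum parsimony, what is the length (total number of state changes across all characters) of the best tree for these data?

3

Character polarity is set by the outgroup: the derived state is whichever differs from the outgroup's state, so for reduced hind limbs the derived state is '0', and for the remaining characters it is '1'.
reduced hind limbs (derived state '0') is shared by all ingroup taxa — unites the whole ingroup.
gular pouch (derived state '1') is shared by Species P and Species W — a synapomorphy uniting that clade.
setae branched (derived state '1') is unique to Species P (autapomorphy; uninformative for grouping).
Most parsimonious ingroup topology: (Species Y,(Species P,Species W)).
Changes per character on this tree: reduced hind limbs: 1; gular pouch: 1; setae branched: 1.
Total = 3.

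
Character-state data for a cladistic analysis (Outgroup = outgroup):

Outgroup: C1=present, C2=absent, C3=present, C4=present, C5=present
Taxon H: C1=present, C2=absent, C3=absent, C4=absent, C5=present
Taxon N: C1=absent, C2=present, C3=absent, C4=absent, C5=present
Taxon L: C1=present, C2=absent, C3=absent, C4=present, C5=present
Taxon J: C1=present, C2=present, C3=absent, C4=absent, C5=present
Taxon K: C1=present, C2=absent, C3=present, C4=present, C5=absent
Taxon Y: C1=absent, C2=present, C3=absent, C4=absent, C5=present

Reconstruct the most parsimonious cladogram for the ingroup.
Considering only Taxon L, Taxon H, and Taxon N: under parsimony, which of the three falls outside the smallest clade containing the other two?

Taxon L

Character polarity is set by the outgroup: the derived state is whichever differs from the outgroup's state, so for C1, C3, C4, C5 the derived state is 'absent', and for the remaining characters it is 'present'.
C1: derived state 'absent' in Taxon N and Taxon Y only — synapomorphy for {Taxon N, Taxon Y}.
C2 (derived state 'present') is shared by Taxon J, Taxon N, and Taxon Y — a synapomorphy uniting that clade.
C3 (derived state 'absent') is shared by Taxon H, Taxon J, Taxon L, Taxon N, and Taxon Y — a synapomorphy uniting that clade.
C4 (derived state 'absent') is shared by Taxon H, Taxon J, Taxon N, and Taxon Y — a synapomorphy uniting that clade.
C5 (derived state 'absent') is unique to Taxon K (autapomorphy; uninformative for grouping).
Most parsimonious ingroup topology: (((Taxon H,((Taxon N,Taxon Y),Taxon J)),Taxon L),Taxon K).
Taxon N and Taxon H share a more recent common ancestor with each other than either does with Taxon L, so Taxon L is the least closely related of the three.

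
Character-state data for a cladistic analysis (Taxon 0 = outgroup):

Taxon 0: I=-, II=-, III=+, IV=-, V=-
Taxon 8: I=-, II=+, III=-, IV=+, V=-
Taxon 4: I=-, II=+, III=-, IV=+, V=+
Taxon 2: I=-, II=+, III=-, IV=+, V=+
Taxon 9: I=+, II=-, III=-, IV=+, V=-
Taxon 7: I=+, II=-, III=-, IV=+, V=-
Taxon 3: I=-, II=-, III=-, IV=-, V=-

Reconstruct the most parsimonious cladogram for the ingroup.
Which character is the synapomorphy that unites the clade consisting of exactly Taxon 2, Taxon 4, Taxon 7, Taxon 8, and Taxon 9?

IV

Character polarity is set by the outgroup: the derived state is whichever differs from the outgroup's state, so for III the derived state is '-', and for the remaining characters it is '+'.
I: derived state '+' in Taxon 7 and Taxon 9 only — synapomorphy for {Taxon 7, Taxon 9}.
II: derived state '+' in Taxon 2, Taxon 4, and Taxon 8 only — synapomorphy for {Taxon 2, Taxon 4, Taxon 8}.
III (derived state '-') is shared by all ingroup taxa — unites the whole ingroup.
Only Taxon 2, Taxon 4, Taxon 7, Taxon 8, and Taxon 9 show the derived state '+' for IV, supporting them as a clade.
V (derived state '+') is shared by Taxon 2 and Taxon 4 — a synapomorphy uniting that clade.
Most parsimonious ingroup topology: (((Taxon 8,(Taxon 4,Taxon 2)),(Taxon 9,Taxon 7)),Taxon 3).
The clade {Taxon 2, Taxon 4, Taxon 7, Taxon 8, Taxon 9} is supported by IV: its derived state '+' occurs in exactly those taxa and in no other taxon (including the outgroup).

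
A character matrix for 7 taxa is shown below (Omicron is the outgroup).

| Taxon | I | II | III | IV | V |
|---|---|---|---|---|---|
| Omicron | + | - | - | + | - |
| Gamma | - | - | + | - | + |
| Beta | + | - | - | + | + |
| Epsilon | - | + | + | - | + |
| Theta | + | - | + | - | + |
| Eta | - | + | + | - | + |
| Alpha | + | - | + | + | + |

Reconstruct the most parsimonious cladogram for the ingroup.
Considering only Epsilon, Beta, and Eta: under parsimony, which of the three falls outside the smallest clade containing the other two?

Beta

Character polarity is set by the outgroup: the derived state is whichever differs from the outgroup's state, so for I, IV the derived state is '-', and for the remaining characters it is '+'.
I: derived state '-' in Epsilon, Eta, and Gamma only — synapomorphy for {Epsilon, Eta, Gamma}.
II (derived state '+') is shared by Epsilon and Eta — a synapomorphy uniting that clade.
III: derived state '+' in Alpha, Epsilon, Eta, Gamma, and Theta only — synapomorphy for {Alpha, Epsilon, Eta, Gamma, Theta}.
IV (derived state '-') is shared by Epsilon, Eta, Gamma, and Theta — a synapomorphy uniting that clade.
All ingroup taxa share the derived state '+' for V; it defines the ingroup but does not resolve relationships within it.
Most parsimonious ingroup topology: ((((Gamma,(Epsilon,Eta)),Theta),Alpha),Beta).
Epsilon and Eta share a more recent common ancestor with each other than either does with Beta, so Beta is the least closely related of the three.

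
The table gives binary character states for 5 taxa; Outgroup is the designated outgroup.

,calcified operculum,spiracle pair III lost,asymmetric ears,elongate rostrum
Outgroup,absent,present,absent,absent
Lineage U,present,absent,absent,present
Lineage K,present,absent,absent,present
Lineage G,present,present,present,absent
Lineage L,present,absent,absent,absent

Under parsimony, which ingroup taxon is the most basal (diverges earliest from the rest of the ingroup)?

Lineage G

Character polarity is set by the outgroup: the derived state is whichever differs from the outgroup's state, so for spiracle pair III lost the derived state is 'absent', and for the remaining characters it is 'present'.
calcified operculum (derived state 'present') is shared by all ingroup taxa — unites the whole ingroup.
spiracle pair III lost: derived state 'absent' in Lineage K, Lineage L, and Lineage U only — synapomorphy for {Lineage K, Lineage L, Lineage U}.
asymmetric ears: derived state 'present' in Lineage G only — an autapomorphy, so it tells us nothing about relationships among taxa.
elongate rostrum: derived state 'present' in Lineage K and Lineage U only — synapomorphy for {Lineage K, Lineage U}.
Most parsimonious ingroup topology: (((Lineage U,Lineage K),Lineage L),Lineage G).
Lineage G is sister to the clade containing all other ingroup taxa, so it is the earliest-diverging (most basal) ingroup lineage.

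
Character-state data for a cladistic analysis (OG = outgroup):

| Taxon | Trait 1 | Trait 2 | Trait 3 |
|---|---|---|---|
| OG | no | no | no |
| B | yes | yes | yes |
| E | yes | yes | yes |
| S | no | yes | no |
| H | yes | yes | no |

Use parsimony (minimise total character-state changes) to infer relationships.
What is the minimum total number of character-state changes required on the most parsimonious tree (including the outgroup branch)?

The outgroup has state 'no' for every character, so 'yes' is the derived state throughout.
Trait 1 (derived state 'yes') is shared by B, E, and H — a synapomorphy uniting that clade.
Trait 2 (derived state 'yes') is shared by all ingroup taxa — unites the whole ingroup.
Only B and E show the derived state 'yes' for Trait 3, supporting them as a clade.
Most parsimonious ingroup topology: (((E,B),H),S).
Changes per character on this tree: Trait 1: 1; Trait 2: 1; Trait 3: 1.
Total = 3.

3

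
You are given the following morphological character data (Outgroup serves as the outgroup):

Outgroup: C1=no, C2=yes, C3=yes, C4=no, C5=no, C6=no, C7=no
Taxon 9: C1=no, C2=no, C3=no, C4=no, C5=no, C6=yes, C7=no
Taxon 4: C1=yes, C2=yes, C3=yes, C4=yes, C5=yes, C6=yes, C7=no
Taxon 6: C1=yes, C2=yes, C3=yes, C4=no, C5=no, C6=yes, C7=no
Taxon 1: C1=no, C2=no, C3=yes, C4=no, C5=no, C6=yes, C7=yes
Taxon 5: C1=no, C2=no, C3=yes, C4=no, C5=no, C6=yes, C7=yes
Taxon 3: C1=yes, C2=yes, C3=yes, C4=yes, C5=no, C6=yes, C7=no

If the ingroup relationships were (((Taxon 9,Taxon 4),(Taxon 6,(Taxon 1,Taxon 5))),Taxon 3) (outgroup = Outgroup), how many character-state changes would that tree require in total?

11

Map each character onto (((Taxon 9,Taxon 4),(Taxon 6,(Taxon 1,Taxon 5))),Taxon 3) (rooted by Outgroup) and count the minimum state changes it requires (Fitch parsimony):
C1: 3; C2: 2; C3: 1; C4: 2; C5: 1; C6: 1; C7: 1.
Total tree length = 11.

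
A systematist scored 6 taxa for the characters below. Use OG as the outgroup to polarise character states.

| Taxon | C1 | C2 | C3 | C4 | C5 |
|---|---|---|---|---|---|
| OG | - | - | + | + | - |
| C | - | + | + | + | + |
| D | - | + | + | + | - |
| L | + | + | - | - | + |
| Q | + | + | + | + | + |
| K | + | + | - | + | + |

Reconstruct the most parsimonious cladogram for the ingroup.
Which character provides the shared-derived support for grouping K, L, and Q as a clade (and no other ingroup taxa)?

Character polarity is set by the outgroup: the derived state is whichever differs from the outgroup's state, so for C3, C4 the derived state is '-', and for the remaining characters it is '+'.
Only K, L, and Q show the derived state '+' for C1, supporting them as a clade.
All ingroup taxa share the derived state '+' for C2; it defines the ingroup but does not resolve relationships within it.
C3: derived state '-' in K and L only — synapomorphy for {K, L}.
C4: derived state '-' in L only — an autapomorphy, so it tells us nothing about relationships among taxa.
C5: derived state '+' in C, K, L, and Q only — synapomorphy for {C, K, L, Q}.
Most parsimonious ingroup topology: ((C,((L,K),Q)),D).
The clade {K, L, Q} is supported by C1: its derived state '+' occurs in exactly those taxa and in no other taxon (including the outgroup).

C1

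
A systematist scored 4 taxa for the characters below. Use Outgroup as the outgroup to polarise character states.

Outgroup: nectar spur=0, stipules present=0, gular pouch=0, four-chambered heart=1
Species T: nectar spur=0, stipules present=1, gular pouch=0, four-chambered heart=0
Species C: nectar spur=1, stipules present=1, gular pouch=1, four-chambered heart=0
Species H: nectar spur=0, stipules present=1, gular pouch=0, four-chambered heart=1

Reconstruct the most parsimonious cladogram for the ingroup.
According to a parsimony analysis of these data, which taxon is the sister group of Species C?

Species T

Character polarity is set by the outgroup: the derived state is whichever differs from the outgroup's state, so for four-chambered heart the derived state is '0', and for the remaining characters it is '1'.
nectar spur (derived state '1') is unique to Species C (autapomorphy; uninformative for grouping).
All ingroup taxa share the derived state '1' for stipules present; it defines the ingroup but does not resolve relationships within it.
gular pouch (derived state '1') is unique to Species C (autapomorphy; uninformative for grouping).
four-chambered heart: derived state '0' in Species C and Species T only — synapomorphy for {Species C, Species T}.
Most parsimonious ingroup topology: ((Species T,Species C),Species H).
Species C and Species T form a cherry on this tree, so they are sister taxa.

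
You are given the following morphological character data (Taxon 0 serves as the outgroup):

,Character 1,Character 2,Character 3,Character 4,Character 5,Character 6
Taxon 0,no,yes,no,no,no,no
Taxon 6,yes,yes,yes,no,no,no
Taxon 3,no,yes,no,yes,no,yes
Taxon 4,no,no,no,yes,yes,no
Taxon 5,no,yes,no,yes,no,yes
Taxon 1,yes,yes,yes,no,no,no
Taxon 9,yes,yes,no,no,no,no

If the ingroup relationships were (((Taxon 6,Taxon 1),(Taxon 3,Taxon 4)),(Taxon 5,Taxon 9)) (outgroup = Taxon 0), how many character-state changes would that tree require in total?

9

Map each character onto (((Taxon 6,Taxon 1),(Taxon 3,Taxon 4)),(Taxon 5,Taxon 9)) (rooted by Taxon 0) and count the minimum state changes it requires (Fitch parsimony):
Character 1: 2; Character 2: 1; Character 3: 1; Character 4: 2; Character 5: 1; Character 6: 2.
Total tree length = 9.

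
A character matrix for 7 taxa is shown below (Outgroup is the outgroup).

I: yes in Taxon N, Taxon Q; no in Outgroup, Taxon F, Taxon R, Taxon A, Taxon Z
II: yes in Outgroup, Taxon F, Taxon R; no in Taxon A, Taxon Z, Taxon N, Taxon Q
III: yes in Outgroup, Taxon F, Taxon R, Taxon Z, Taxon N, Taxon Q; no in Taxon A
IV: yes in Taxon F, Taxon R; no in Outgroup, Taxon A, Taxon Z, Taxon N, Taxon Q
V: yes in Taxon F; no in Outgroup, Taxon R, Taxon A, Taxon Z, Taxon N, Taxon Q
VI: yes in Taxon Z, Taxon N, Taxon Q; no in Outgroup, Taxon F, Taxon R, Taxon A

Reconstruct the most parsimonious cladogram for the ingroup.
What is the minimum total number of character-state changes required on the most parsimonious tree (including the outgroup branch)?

Character polarity is set by the outgroup: the derived state is whichever differs from the outgroup's state, so for II, III the derived state is 'no', and for the remaining characters it is 'yes'.
I (derived state 'yes') is shared by Taxon N and Taxon Q — a synapomorphy uniting that clade.
Only Taxon A, Taxon N, Taxon Q, and Taxon Z show the derived state 'no' for II, supporting them as a clade.
III (derived state 'no') is unique to Taxon A (autapomorphy; uninformative for grouping).
IV: derived state 'yes' in Taxon F and Taxon R only — synapomorphy for {Taxon F, Taxon R}.
V: derived state 'yes' in Taxon F only — an autapomorphy, so it tells us nothing about relationships among taxa.
VI: derived state 'yes' in Taxon N, Taxon Q, and Taxon Z only — synapomorphy for {Taxon N, Taxon Q, Taxon Z}.
Most parsimonious ingroup topology: ((Taxon F,Taxon R),(Taxon A,(Taxon Z,(Taxon N,Taxon Q)))).
Changes per character on this tree: I: 1; II: 1; III: 1; IV: 1; V: 1; VI: 1.
Total = 6.

6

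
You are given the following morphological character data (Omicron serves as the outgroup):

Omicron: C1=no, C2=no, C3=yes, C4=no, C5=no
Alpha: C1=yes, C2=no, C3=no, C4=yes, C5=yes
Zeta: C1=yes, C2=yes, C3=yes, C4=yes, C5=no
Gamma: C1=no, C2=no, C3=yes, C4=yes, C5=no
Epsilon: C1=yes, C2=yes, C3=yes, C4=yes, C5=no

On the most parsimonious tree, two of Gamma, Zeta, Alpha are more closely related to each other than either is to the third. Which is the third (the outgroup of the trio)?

Gamma

Character polarity is set by the outgroup: the derived state is whichever differs from the outgroup's state, so for C3 the derived state is 'no', and for the remaining characters it is 'yes'.
Only Alpha, Epsilon, and Zeta show the derived state 'yes' for C1, supporting them as a clade.
Only Epsilon and Zeta show the derived state 'yes' for C2, supporting them as a clade.
C3: derived state 'no' in Alpha only — an autapomorphy, so it tells us nothing about relationships among taxa.
C4 (derived state 'yes') is shared by all ingroup taxa — unites the whole ingroup.
C5: derived state 'yes' in Alpha only — an autapomorphy, so it tells us nothing about relationships among taxa.
Most parsimonious ingroup topology: ((Alpha,(Zeta,Epsilon)),Gamma).
Zeta and Alpha share a more recent common ancestor with each other than either does with Gamma, so Gamma is the least closely related of the three.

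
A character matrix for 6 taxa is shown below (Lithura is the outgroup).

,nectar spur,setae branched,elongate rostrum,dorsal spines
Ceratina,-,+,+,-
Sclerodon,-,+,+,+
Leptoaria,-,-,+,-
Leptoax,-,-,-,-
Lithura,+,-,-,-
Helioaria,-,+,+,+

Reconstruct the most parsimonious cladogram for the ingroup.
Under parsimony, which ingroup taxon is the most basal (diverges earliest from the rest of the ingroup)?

Character polarity is set by the outgroup: the derived state is whichever differs from the outgroup's state, so for nectar spur the derived state is '-', and for the remaining characters it is '+'.
nectar spur (derived state '-') is shared by all ingroup taxa — unites the whole ingroup.
Only Ceratina, Helioaria, and Sclerodon show the derived state '+' for setae branched, supporting them as a clade.
elongate rostrum: derived state '+' in Ceratina, Helioaria, Leptoaria, and Sclerodon only — synapomorphy for {Ceratina, Helioaria, Leptoaria, Sclerodon}.
Only Helioaria and Sclerodon show the derived state '+' for dorsal spines, supporting them as a clade.
Most parsimonious ingroup topology: ((((Helioaria,Sclerodon),Ceratina),Leptoaria),Leptoax).
Leptoax is sister to the clade containing all other ingroup taxa, so it is the earliest-diverging (most basal) ingroup lineage.

Leptoax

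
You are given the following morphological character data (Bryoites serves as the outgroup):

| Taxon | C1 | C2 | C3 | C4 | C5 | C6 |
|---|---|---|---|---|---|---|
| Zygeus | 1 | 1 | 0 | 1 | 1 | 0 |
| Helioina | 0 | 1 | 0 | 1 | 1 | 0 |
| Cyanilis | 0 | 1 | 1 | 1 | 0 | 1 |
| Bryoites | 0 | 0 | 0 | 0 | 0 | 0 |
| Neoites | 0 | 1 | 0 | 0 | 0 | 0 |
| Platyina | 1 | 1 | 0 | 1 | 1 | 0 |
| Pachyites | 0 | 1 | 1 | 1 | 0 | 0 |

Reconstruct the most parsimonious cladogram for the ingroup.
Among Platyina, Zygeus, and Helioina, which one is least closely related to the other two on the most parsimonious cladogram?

The outgroup has state '0' for every character, so '1' is the derived state throughout.
C1 (derived state '1') is shared by Platyina and Zygeus — a synapomorphy uniting that clade.
All ingroup taxa share the derived state '1' for C2; it defines the ingroup but does not resolve relationships within it.
C3 (derived state '1') is shared by Cyanilis and Pachyites — a synapomorphy uniting that clade.
C4 (derived state '1') is shared by Cyanilis, Helioina, Pachyites, Platyina, and Zygeus — a synapomorphy uniting that clade.
C5 (derived state '1') is shared by Helioina, Platyina, and Zygeus — a synapomorphy uniting that clade.
C6: derived state '1' in Cyanilis only — an autapomorphy, so it tells us nothing about relationships among taxa.
Most parsimonious ingroup topology: (Neoites,((Pachyites,Cyanilis),((Platyina,Zygeus),Helioina))).
Zygeus and Platyina share a more recent common ancestor with each other than either does with Helioina, so Helioina is the least closely related of the three.

Helioina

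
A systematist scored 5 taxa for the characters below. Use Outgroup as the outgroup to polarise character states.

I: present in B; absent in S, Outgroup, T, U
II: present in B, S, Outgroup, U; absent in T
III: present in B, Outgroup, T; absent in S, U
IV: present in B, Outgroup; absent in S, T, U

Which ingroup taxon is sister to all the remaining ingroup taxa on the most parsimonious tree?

Character polarity is set by the outgroup: the derived state is whichever differs from the outgroup's state, so for II, III, IV the derived state is 'absent', and for the remaining characters it is 'present'.
I (derived state 'present') is unique to B (autapomorphy; uninformative for grouping).
II: derived state 'absent' in T only — an autapomorphy, so it tells us nothing about relationships among taxa.
III: derived state 'absent' in S and U only — synapomorphy for {S, U}.
IV: derived state 'absent' in S, T, and U only — synapomorphy for {S, T, U}.
Most parsimonious ingroup topology: (((U,S),T),B).
B is sister to the clade containing all other ingroup taxa, so it is the earliest-diverging (most basal) ingroup lineage.

B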